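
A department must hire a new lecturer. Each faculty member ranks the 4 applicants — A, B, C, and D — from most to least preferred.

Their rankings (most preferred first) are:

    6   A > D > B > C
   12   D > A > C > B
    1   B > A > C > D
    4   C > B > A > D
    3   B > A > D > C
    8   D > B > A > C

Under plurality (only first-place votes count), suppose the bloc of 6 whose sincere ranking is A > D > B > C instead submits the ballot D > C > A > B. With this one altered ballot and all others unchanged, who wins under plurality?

First-place totals with the altered ballot: A 0, B 4, C 4, D 26.
The winner is unchanged: still D.

D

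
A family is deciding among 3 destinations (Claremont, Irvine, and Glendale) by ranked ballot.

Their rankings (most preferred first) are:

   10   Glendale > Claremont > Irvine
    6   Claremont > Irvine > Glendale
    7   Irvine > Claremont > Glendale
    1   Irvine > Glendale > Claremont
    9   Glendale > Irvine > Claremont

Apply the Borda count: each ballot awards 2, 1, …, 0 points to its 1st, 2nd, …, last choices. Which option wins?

Glendale

Borda scores:
  Claremont: 10·1 + 6·2 + 7·1 + 0 + 9·0 = 29
  Irvine: 10·0 + 6·1 + 7·2 + 2 + 9·1 = 31
  Glendale: 10·2 + 6·0 + 7·0 + 1 + 9·2 = 39
Glendale has the highest total.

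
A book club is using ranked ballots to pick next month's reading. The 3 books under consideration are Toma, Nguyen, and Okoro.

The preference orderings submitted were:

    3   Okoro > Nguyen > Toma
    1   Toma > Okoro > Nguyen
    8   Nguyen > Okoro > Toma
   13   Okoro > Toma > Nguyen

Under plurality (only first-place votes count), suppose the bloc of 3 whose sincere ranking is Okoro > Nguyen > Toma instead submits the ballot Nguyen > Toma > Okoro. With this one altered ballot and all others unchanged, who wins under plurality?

First-place totals with the altered ballot: Toma 1, Nguyen 11, Okoro 13.
The winner is unchanged: still Okoro.

Okoro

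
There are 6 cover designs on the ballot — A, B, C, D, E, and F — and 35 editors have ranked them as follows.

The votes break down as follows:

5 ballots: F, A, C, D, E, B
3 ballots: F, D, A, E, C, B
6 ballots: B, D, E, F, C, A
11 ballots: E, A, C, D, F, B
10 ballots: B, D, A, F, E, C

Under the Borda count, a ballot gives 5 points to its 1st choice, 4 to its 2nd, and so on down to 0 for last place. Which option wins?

D

Borda scores:
  A: 5·4 + 3·3 + 6·0 + 11·4 + 10·3 = 103
  B: 5·0 + 3·0 + 6·5 + 11·0 + 10·5 = 80
  C: 5·3 + 3·1 + 6·1 + 11·3 + 10·0 = 57
  D: 5·2 + 3·4 + 6·4 + 11·2 + 10·4 = 108
  E: 5·1 + 3·2 + 6·3 + 11·5 + 10·1 = 94
  F: 5·5 + 3·5 + 6·2 + 11·1 + 10·2 = 83
D has the highest total.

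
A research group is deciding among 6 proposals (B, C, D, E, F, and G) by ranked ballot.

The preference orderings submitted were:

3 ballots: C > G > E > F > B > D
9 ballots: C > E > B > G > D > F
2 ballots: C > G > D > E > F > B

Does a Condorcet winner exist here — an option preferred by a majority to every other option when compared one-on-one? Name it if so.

C

Head-to-head results (14 voters total):
B vs C: C wins 14–0.
B vs D: B wins 12–2.
B vs E: E wins 14–0.
B vs F: B wins 9–5.
B vs G: B wins 9–5.
C vs D: C wins 14–0.
C vs E: C wins 14–0.
C vs F: C wins 14–0.
C vs G: C wins 14–0.
D vs E: E wins 12–2.
D vs F: D wins 11–3.
D vs G: G wins 14–0.
E vs F: E wins 14–0.
E vs G: E wins 9–5.
F vs G: G wins 14–0.
C beats each rival — B (14–0), D (14–0), E (14–0), F (14–0), G (14–0) — so C is the Condorcet winner.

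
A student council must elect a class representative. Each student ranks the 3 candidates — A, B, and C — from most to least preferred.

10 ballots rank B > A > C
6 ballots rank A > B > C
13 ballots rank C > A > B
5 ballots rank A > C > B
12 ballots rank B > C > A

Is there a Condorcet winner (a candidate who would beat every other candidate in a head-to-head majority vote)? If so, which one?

Head-to-head results (46 voters total):
A vs B: A wins 24–22.
A vs C: C wins 25–21.
B vs C: B wins 28–18.
No candidate beats all others: A beats B beats C beats A, a majority cycle.

None — there is no Condorcet winner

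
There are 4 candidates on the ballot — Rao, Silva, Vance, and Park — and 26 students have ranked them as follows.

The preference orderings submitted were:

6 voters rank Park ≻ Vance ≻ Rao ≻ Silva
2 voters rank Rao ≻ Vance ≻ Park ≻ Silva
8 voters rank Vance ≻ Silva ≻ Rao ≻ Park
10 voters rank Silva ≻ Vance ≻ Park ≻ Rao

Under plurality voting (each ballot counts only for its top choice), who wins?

First-place vote totals:
  Rao: 2
  Silva: 10
  Vance: 8
  Park: 6
Silva has the most first-place votes.

Silva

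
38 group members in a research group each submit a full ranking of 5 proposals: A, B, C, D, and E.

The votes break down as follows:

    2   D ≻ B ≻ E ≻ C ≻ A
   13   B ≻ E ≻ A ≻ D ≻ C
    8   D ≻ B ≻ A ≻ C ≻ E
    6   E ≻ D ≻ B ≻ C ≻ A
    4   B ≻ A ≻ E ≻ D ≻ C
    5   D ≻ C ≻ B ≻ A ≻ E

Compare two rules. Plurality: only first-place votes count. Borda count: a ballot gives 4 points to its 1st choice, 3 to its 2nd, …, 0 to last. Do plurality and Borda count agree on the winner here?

Yes

Plurality first-place counts: A 0, B 17, C 0, D 15, E 6 → B.
Borda totals: A 59, B 120, C 31, D 95, E 75 → B.
The two rules agree on B.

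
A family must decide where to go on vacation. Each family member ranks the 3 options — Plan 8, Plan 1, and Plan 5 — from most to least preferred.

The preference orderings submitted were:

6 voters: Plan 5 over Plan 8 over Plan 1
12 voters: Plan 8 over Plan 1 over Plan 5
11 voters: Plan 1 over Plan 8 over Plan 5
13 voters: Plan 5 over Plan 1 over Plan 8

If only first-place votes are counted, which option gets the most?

First-place vote totals:
  Plan 8: 12
  Plan 1: 11
  Plan 5: 19
Plan 5 has the most first-place votes.

Plan 5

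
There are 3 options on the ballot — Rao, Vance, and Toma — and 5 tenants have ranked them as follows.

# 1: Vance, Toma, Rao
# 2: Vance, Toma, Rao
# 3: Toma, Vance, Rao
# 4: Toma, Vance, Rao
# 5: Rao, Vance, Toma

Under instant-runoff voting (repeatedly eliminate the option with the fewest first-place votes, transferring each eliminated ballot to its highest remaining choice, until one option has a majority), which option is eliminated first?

Round 1: Vance 2, Toma 2, Rao 1. Rao has the fewest and is eliminated.
Round 2: Vance 3, Toma 2. Vance has a majority.

Rao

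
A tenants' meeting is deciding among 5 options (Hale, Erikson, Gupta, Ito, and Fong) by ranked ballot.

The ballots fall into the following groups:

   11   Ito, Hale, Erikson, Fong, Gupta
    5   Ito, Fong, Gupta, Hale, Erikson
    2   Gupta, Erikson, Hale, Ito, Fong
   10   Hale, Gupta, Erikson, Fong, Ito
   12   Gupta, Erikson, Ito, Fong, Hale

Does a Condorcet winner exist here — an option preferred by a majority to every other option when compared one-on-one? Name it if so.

Head-to-head results (40 voters total):
Hale vs Erikson: Hale wins 26–14.
Hale vs Gupta: Hale wins 21–19.
Hale vs Ito: Ito wins 28–12.
Hale vs Fong: Hale wins 23–17.
Erikson vs Gupta: Gupta wins 29–11.
Erikson vs Ito: Erikson wins 24–16.
Erikson vs Fong: Erikson wins 35–5.
Gupta vs Ito: Gupta wins 24–16.
Gupta vs Fong: Gupta wins 24–16.
Ito vs Fong: Ito wins 30–10.
No candidate beats all others: Hale beats Erikson beats Ito beats Hale, a majority cycle.

No Condorcet winner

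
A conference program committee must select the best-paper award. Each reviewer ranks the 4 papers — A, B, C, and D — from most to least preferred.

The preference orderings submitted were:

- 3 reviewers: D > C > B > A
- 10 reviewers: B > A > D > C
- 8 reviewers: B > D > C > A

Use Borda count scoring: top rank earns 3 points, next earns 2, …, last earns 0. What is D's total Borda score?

35

Borda scores:
  A: 3·0 + 10·2 + 8·0 = 20
  B: 3·1 + 10·3 + 8·3 = 57
  C: 3·2 + 10·0 + 8·1 = 14
  D: 3·3 + 10·1 + 8·2 = 35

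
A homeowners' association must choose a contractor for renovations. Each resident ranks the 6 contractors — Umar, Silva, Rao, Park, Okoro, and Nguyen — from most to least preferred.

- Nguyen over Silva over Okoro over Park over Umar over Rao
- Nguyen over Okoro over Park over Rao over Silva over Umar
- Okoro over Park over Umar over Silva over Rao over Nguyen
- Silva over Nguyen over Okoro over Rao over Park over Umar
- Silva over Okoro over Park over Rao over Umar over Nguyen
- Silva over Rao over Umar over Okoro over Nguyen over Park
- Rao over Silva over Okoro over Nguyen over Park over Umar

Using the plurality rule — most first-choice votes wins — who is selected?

Silva

First-place vote totals:
  Umar: 0
  Silva: 3
  Rao: 1
  Park: 0
  Okoro: 1
  Nguyen: 2
Silva has the most first-place votes.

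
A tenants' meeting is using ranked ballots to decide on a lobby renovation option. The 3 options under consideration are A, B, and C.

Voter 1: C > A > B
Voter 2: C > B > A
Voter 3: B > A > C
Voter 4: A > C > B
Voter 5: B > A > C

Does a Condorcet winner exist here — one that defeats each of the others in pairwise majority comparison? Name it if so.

No Condorcet winner

Head-to-head results (5 voters total):
A vs B: B wins 3–2.
A vs C: A wins 3–2.
B vs C: C wins 3–2.
No candidate beats all others: A beats C beats B beats A, a majority cycle.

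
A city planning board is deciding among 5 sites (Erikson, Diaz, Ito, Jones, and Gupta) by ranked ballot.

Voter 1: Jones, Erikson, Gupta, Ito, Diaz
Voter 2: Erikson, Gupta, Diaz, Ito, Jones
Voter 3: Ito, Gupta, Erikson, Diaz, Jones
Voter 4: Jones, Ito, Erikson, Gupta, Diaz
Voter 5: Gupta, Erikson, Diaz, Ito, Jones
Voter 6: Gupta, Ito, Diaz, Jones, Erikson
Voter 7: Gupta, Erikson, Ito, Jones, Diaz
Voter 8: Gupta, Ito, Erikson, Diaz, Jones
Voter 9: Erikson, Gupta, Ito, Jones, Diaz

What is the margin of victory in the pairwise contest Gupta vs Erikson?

Ballots ranking Gupta above Erikson: 5.
Ballots ranking Erikson above Gupta: 4.
Gupta wins 5–4, a margin of 1.

1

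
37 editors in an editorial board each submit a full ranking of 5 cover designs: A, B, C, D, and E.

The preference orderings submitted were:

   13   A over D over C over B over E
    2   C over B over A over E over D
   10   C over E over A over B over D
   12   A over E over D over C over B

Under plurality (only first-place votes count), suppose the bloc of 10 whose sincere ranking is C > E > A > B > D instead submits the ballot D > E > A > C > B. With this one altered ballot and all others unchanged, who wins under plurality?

First-place totals with the altered ballot: A 25, B 0, C 2, D 10, E 0.
The winner is unchanged: still A.

A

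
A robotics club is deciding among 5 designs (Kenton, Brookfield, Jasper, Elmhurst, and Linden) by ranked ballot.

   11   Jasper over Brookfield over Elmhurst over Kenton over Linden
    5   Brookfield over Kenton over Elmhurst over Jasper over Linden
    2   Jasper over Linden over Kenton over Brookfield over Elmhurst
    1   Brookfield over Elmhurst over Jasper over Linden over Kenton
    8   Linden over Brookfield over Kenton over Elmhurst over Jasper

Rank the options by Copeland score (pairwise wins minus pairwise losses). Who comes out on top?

Brookfield

Pairwise results:
  Kenton vs Brookfield: Brookfield wins 25–2.
  Kenton vs Jasper: Jasper wins 14–13.
  Kenton vs Elmhurst: Kenton wins 15–12.
  Kenton vs Linden: Kenton wins 16–11.
  Brookfield vs Jasper: Brookfield wins 14–13.
  Brookfield vs Elmhurst: Brookfield wins 27–0.
  Brookfield vs Linden: Brookfield wins 17–10.
  Jasper vs Elmhurst: Elmhurst wins 14–13.
  Jasper vs Linden: Jasper wins 19–8.
  Elmhurst vs Linden: Elmhurst wins 17–10.
Copeland scores (wins − losses):
  Kenton: 2 − 2 = 0
  Brookfield: 4 − 0 = 4
  Jasper: 2 − 2 = 0
  Elmhurst: 2 − 2 = 0
  Linden: 0 − 4 = -4
Brookfield has the best Copeland score.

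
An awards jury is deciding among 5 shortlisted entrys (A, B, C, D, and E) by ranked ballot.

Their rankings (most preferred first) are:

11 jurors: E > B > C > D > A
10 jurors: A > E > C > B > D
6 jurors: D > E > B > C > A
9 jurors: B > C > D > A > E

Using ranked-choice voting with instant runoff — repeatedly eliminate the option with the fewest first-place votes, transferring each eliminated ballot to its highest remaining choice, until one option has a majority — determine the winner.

A

Round 1: E 11, A 10, B 9, D 6, C 0. C has the fewest and is eliminated.
Round 2: E 11, A 10, B 9, D 6. D has the fewest and is eliminated.
Round 3: E 17, A 10, B 9. B has the fewest and is eliminated.
Round 4: A 19, E 17. A has a majority.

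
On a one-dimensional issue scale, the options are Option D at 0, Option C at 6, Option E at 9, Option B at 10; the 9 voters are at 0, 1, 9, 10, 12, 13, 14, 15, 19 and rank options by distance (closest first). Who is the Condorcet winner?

Option B

With single-peaked preferences on a line, the Condorcet winner is the candidate closest to the median voter.
The median voter (position 12) is closest to Option B at 10.
Check: Option B vs Option E — voters closer to Option B: 6 of 9.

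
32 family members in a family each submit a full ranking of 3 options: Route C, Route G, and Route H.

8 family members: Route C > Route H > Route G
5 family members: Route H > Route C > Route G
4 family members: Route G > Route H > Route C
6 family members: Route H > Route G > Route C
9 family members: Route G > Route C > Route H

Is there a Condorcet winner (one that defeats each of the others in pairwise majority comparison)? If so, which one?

Head-to-head results (32 voters total):
Route C vs Route G: Route G wins 19–13.
Route C vs Route H: Route C wins 17–15.
Route G vs Route H: Route H wins 19–13.
No candidate beats all others: Route C beats Route H beats Route G beats Route C, a majority cycle.

None — there is no Condorcet winner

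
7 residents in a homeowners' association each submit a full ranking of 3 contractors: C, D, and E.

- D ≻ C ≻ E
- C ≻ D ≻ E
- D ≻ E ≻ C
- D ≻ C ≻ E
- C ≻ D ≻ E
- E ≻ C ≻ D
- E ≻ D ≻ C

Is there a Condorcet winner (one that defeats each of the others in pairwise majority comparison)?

Yes

Head-to-head results (7 voters total):
C vs D: D wins 4–3.
C vs E: C wins 4–3.
D vs E: D wins 5–2.
D beats each rival — C (4–3), E (5–2) — so D is the Condorcet winner.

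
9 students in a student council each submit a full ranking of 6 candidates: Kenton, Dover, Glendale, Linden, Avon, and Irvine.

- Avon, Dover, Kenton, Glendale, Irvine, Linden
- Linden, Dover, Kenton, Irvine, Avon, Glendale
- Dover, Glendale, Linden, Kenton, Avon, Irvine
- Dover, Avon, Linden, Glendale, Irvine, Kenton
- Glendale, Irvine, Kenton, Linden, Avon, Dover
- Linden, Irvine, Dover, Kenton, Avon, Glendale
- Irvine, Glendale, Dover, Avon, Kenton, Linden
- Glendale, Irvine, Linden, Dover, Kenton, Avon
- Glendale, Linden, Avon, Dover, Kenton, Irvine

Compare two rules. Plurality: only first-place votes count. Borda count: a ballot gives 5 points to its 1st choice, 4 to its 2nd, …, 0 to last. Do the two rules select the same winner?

Plurality first-place counts: Kenton 0, Dover 2, Glendale 3, Linden 2, Avon 1, Irvine 1 → Glendale.
Borda totals: Kenton 16, Dover 28, Glendale 27, Linden 25, Avon 18, Irvine 21 → Dover.
The two rules disagree: plurality picks Glendale, Borda picks Dover.

No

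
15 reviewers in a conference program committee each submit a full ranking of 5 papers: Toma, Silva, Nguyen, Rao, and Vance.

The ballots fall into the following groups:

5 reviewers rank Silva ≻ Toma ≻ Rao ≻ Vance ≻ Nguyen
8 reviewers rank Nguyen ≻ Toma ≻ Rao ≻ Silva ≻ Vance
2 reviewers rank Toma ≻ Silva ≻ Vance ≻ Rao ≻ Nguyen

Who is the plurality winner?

First-place vote totals:
  Toma: 2
  Silva: 5
  Nguyen: 8
  Rao: 0
  Vance: 0
Nguyen has the most first-place votes.

Nguyen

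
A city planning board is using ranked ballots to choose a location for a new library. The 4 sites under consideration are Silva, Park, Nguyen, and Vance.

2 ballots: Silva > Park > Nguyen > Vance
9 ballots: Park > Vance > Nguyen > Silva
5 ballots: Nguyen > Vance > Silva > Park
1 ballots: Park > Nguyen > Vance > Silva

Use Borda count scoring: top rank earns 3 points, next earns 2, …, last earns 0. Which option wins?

Borda scores:
  Silva: 2·3 + 9·0 + 5·1 + 0 = 11
  Park: 2·2 + 9·3 + 5·0 + 3 = 34
  Nguyen: 2·1 + 9·1 + 5·3 + 2 = 28
  Vance: 2·0 + 9·2 + 5·2 + 1 = 29
Park has the highest total.

Park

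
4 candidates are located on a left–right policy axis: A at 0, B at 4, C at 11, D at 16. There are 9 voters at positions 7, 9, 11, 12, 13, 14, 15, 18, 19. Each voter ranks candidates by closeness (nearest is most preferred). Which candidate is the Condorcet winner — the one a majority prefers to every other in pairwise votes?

With single-peaked preferences on a line, the Condorcet winner is the candidate closest to the median voter.
The median voter (position 13) is closest to C at 11.
Check: C vs B — voters closer to C: 8 of 9.

C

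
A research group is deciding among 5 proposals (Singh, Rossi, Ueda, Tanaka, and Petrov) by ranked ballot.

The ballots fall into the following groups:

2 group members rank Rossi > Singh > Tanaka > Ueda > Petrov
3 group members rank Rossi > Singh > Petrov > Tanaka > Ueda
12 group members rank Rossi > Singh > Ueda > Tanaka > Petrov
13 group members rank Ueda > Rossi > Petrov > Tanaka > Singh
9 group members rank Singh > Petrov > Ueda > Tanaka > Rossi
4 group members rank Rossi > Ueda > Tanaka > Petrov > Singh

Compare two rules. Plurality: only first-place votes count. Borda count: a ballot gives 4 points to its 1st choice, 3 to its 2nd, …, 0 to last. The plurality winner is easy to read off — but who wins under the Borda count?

Rossi

Plurality first-place counts: Singh 9, Rossi 21, Ueda 13, Tanaka 0, Petrov 0 → Rossi.
Borda totals: Singh 87, Rossi 123, Ueda 108, Tanaka 49, Petrov 63 → Rossi.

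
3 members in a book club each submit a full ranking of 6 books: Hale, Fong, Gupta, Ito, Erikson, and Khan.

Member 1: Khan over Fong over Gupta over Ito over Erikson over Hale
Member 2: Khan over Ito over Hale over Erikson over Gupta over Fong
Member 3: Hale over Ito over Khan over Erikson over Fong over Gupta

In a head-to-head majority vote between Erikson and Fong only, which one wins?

Ballots ranking Erikson above Fong: 2.
Ballots ranking Fong above Erikson: 1.
Erikson wins the head-to-head, 2–1.

Erikson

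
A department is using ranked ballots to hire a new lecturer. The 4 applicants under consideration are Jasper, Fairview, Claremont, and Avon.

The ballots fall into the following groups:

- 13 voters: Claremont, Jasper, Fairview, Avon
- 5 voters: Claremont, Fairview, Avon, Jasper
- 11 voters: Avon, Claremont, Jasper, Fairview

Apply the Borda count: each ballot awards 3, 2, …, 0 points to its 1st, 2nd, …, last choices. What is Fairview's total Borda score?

23

Borda scores:
  Jasper: 13·2 + 5·0 + 11·1 = 37
  Fairview: 13·1 + 5·2 + 11·0 = 23
  Claremont: 13·3 + 5·3 + 11·2 = 76
  Avon: 13·0 + 5·1 + 11·3 = 38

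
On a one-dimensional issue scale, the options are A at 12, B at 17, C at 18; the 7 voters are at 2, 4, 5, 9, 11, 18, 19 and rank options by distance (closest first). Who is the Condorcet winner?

A

With single-peaked preferences on a line, the Condorcet winner is the candidate closest to the median voter.
The median voter (position 9) is closest to A at 12.
Check: A vs B — voters closer to A: 5 of 7.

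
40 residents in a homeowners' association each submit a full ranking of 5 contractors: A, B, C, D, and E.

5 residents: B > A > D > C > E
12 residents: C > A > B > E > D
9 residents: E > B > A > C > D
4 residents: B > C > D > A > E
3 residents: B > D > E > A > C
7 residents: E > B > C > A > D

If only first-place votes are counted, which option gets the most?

First-place vote totals:
  A: 0
  B: 12
  C: 12
  D: 0
  E: 16
E has the most first-place votes.

E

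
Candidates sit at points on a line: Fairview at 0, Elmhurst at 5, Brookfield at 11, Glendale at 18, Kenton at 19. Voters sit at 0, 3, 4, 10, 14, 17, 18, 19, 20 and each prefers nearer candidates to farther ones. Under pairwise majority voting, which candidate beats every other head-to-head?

Brookfield

With single-peaked preferences on a line, the Condorcet winner is the candidate closest to the median voter.
The median voter (position 14) is closest to Brookfield at 11.
Check: Brookfield vs Kenton — voters closer to Brookfield: 5 of 9.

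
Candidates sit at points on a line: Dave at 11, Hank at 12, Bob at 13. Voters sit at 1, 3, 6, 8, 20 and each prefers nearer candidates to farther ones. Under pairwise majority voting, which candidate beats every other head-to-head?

With single-peaked preferences on a line, the Condorcet winner is the candidate closest to the median voter.
The median voter (position 6) is closest to Dave at 11.
Check: Dave vs Hank — voters closer to Dave: 4 of 5.

Dave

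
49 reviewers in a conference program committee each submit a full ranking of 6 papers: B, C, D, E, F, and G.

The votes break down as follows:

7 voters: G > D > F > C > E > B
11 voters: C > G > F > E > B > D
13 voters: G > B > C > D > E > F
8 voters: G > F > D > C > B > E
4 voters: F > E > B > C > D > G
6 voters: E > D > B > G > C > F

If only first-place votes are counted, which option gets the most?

G

First-place vote totals:
  B: 0
  C: 11
  D: 0
  E: 6
  F: 4
  G: 28
G has the most first-place votes.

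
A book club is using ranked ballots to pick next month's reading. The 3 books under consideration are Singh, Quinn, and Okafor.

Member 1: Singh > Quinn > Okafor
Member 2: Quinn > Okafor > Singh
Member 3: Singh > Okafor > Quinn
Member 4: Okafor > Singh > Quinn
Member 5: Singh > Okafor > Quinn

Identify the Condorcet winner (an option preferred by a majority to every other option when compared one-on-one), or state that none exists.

Singh

Head-to-head results (5 voters total):
Singh vs Quinn: Singh wins 4–1.
Singh vs Okafor: Singh wins 3–2.
Quinn vs Okafor: Okafor wins 3–2.
Singh beats each rival — Quinn (4–1), Okafor (3–2) — so Singh is the Condorcet winner.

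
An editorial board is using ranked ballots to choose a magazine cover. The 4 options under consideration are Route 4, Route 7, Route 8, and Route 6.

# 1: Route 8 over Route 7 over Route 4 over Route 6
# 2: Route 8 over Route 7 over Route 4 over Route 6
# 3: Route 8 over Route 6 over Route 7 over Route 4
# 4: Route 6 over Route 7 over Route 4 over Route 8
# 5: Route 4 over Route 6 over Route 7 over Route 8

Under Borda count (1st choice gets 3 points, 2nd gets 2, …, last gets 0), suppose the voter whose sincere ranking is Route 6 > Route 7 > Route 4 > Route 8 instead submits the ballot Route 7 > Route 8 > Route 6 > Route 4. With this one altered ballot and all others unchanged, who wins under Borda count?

Route 8

Borda totals with the altered ballot: Route 4 5, Route 7 9, Route 8 11, Route 6 5.
The winner is unchanged: still Route 8.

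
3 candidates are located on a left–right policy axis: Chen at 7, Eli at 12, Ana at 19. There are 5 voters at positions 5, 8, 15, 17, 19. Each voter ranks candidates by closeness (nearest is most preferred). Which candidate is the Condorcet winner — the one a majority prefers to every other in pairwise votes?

Eli

With single-peaked preferences on a line, the Condorcet winner is the candidate closest to the median voter.
The median voter (position 15) is closest to Eli at 12.
Check: Eli vs Ana — voters closer to Eli: 3 of 5.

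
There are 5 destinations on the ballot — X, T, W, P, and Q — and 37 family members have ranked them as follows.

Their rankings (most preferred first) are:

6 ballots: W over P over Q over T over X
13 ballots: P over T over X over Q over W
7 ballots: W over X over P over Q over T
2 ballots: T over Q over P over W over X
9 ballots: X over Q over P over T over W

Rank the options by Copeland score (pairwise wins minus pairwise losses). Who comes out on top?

Pairwise results:
  X vs T: T wins 21–16.
  X vs W: X wins 22–15.
  X vs P: P wins 21–16.
  X vs Q: X wins 29–8.
  T vs W: T wins 24–13.
  T vs P: P wins 35–2.
  T vs Q: Q wins 22–15.
  W vs P: P wins 24–13.
  W vs Q: Q wins 24–13.
  P vs Q: P wins 26–11.
Copeland scores (wins − losses):
  X: 2 − 2 = 0
  T: 2 − 2 = 0
  W: 0 − 4 = -4
  P: 4 − 0 = 4
  Q: 2 − 2 = 0
P has the best Copeland score.

P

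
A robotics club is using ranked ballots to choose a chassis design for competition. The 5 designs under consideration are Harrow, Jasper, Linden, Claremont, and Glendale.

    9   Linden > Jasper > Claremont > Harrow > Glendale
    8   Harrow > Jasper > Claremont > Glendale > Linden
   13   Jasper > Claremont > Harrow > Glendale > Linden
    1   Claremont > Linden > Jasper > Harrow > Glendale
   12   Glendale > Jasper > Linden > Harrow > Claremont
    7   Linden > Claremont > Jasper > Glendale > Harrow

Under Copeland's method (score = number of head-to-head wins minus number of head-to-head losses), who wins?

Jasper

Pairwise results:
  Harrow vs Jasper: Jasper wins 42–8.
  Harrow vs Linden: Linden wins 29–21.
  Harrow vs Claremont: Claremont wins 30–20.
  Harrow vs Glendale: Harrow wins 31–19.
  Jasper vs Linden: Jasper wins 33–17.
  Jasper vs Claremont: Jasper wins 42–8.
  Jasper vs Glendale: Jasper wins 38–12.
  Linden vs Claremont: Linden wins 28–22.
  Linden vs Glendale: Glendale wins 33–17.
  Claremont vs Glendale: Claremont wins 38–12.
Copeland scores (wins − losses):
  Harrow: 1 − 3 = -2
  Jasper: 4 − 0 = 4
  Linden: 2 − 2 = 0
  Claremont: 2 − 2 = 0
  Glendale: 1 − 3 = -2
Jasper has the best Copeland score.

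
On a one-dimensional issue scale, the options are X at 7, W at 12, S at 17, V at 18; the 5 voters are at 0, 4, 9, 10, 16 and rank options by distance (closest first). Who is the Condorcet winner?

X

With single-peaked preferences on a line, the Condorcet winner is the candidate closest to the median voter.
The median voter (position 9) is closest to X at 7.
Check: X vs W — voters closer to X: 3 of 5.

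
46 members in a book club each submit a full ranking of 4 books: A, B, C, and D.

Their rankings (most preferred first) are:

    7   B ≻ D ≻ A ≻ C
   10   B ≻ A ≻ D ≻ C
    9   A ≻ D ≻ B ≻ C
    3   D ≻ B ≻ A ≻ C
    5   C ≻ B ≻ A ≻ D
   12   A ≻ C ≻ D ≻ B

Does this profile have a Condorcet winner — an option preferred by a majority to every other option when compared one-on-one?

Head-to-head results (46 voters total):
A vs B: B wins 25–21.
A vs C: A wins 41–5.
A vs D: A wins 36–10.
B vs C: B wins 29–17.
B vs D: D wins 24–22.
C vs D: D wins 29–17.
No candidate beats all others: A beats D beats B beats A, a majority cycle.

No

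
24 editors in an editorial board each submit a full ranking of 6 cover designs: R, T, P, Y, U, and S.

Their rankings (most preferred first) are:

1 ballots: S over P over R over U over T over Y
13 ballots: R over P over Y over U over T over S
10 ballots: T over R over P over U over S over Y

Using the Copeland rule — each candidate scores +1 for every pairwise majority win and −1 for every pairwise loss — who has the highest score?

Pairwise results:
  R vs T: R wins 14–10.
  R vs P: R wins 23–1.
  R vs Y: R wins 24–0.
  R vs U: R wins 24–0.
  R vs S: R wins 23–1.
  T vs P: P wins 14–10.
  T vs Y: Y wins 13–11.
  T vs U: U wins 14–10.
  T vs S: T wins 23–1.
  P vs Y: P wins 24–0.
  P vs U: P wins 24–0.
  P vs S: P wins 23–1.
  Y vs U: Y wins 13–11.
  Y vs S: Y wins 13–11.
  U vs S: U wins 23–1.
Copeland scores (wins − losses):
  R: 5 − 0 = 5
  T: 1 − 4 = -3
  P: 4 − 1 = 3
  Y: 3 − 2 = 1
  U: 2 − 3 = -1
  S: 0 − 5 = -5
R has the best Copeland score.

R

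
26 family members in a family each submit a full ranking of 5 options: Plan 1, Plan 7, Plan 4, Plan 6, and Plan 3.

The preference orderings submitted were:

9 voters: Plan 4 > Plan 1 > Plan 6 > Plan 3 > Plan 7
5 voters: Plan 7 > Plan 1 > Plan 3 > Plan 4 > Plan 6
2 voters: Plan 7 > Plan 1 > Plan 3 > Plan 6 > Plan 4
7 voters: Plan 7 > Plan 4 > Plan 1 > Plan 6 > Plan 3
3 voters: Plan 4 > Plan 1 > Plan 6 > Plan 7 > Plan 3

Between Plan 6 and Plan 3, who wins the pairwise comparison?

Ballots ranking Plan 6 above Plan 3: 9+7+3 = 19.
Ballots ranking Plan 3 above Plan 6: 5+2 = 7.
Plan 6 wins the head-to-head, 19–7.

Plan 6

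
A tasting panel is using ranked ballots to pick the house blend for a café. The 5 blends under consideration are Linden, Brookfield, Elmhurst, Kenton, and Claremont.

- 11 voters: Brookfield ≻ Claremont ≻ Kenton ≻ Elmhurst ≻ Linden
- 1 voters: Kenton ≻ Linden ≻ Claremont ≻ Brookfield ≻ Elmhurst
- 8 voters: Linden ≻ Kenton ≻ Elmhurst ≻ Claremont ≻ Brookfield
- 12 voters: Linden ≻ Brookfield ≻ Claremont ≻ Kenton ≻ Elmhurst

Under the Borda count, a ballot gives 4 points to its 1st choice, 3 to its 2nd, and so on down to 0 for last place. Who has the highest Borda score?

Linden

Borda scores:
  Linden: 11·0 + 3 + 8·4 + 12·4 = 83
  Brookfield: 11·4 + 1 + 8·0 + 12·3 = 81
  Elmhurst: 11·1 + 0 + 8·2 + 12·0 = 27
  Kenton: 11·2 + 4 + 8·3 + 12·1 = 62
  Claremont: 11·3 + 2 + 8·1 + 12·2 = 67
Linden has the highest total.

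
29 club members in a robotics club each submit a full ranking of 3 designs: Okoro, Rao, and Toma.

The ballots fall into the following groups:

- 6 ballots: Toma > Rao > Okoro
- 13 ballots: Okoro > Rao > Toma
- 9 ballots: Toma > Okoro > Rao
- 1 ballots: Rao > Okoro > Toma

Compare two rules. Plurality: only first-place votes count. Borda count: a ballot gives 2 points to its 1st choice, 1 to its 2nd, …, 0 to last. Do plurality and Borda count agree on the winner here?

No

Plurality first-place counts: Okoro 13, Rao 1, Toma 15 → Toma.
Borda totals: Okoro 36, Rao 21, Toma 30 → Okoro.
The two rules disagree: plurality picks Toma, Borda picks Okoro.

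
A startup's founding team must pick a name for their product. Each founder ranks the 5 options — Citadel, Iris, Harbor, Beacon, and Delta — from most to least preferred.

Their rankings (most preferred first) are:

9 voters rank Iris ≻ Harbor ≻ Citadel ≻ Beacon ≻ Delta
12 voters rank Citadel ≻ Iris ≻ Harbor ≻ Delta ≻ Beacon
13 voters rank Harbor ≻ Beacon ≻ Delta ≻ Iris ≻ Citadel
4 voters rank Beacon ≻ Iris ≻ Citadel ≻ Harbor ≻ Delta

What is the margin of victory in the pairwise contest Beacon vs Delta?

Ballots ranking Beacon above Delta: 9+13+4 = 26.
Ballots ranking Delta above Beacon: 12.
Beacon wins 26–12, a margin of 14.

14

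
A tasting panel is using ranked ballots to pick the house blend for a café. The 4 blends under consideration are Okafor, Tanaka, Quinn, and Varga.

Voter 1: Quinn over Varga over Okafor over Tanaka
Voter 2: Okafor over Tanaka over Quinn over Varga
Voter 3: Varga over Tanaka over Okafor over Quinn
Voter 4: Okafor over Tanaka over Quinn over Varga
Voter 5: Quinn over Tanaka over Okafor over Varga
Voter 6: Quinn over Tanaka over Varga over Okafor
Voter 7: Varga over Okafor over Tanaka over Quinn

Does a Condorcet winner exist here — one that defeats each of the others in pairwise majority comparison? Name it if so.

None — there is no Condorcet winner

Head-to-head results (7 voters total):
Okafor vs Tanaka: Okafor wins 4–3.
Okafor vs Quinn: Okafor wins 4–3.
Okafor vs Varga: Varga wins 4–3.
Tanaka vs Quinn: Tanaka wins 4–3.
Tanaka vs Varga: Tanaka wins 4–3.
Quinn vs Varga: Quinn wins 5–2.
No candidate beats all others: Okafor beats Tanaka beats Varga beats Okafor, a majority cycle.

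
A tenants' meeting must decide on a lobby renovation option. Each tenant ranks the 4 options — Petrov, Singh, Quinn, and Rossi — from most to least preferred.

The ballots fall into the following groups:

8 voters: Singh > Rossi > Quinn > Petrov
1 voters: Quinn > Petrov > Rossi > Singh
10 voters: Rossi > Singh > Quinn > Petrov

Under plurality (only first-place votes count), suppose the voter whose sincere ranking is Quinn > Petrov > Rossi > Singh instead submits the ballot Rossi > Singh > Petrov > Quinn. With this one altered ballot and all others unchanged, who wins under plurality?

Rossi

First-place totals with the altered ballot: Petrov 0, Singh 8, Quinn 0, Rossi 11.
The winner is unchanged: still Rossi.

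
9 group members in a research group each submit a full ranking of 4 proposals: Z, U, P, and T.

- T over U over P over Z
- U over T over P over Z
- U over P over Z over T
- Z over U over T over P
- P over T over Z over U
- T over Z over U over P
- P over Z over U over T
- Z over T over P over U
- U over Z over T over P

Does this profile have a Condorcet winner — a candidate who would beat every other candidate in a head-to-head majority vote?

No

Head-to-head results (9 voters total):
Z vs U: Z wins 5–4.
Z vs P: P wins 5–4.
Z vs T: Z wins 5–4.
U vs P: U wins 6–3.
U vs T: U wins 5–4.
P vs T: T wins 6–3.
No candidate beats all others: Z beats U beats P beats Z, a majority cycle.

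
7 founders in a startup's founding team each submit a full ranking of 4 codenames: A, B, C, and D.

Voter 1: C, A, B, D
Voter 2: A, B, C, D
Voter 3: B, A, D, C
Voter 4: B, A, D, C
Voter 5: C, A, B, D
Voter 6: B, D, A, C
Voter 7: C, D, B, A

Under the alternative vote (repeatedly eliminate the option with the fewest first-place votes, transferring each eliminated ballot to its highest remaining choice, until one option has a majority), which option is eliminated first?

Round 1: B 3, C 3, A 1, D 0. D has the fewest and is eliminated.
Round 2: B 3, C 3, A 1. A has the fewest and is eliminated.
Round 3: B 4, C 3. B has a majority.

D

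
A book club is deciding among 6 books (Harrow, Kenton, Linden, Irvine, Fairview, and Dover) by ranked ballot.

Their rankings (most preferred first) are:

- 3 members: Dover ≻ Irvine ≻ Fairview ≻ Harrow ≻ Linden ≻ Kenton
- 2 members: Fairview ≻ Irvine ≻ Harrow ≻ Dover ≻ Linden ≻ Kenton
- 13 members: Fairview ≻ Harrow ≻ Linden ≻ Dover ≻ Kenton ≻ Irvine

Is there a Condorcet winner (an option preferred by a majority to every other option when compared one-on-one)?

Head-to-head results (18 voters total):
Harrow vs Kenton: Harrow wins 18–0.
Harrow vs Linden: Harrow wins 18–0.
Harrow vs Irvine: Harrow wins 13–5.
Harrow vs Fairview: Fairview wins 18–0.
Harrow vs Dover: Harrow wins 15–3.
Kenton vs Linden: Linden wins 18–0.
Kenton vs Irvine: Kenton wins 13–5.
Kenton vs Fairview: Fairview wins 18–0.
Kenton vs Dover: Dover wins 18–0.
Linden vs Irvine: Linden wins 13–5.
Linden vs Fairview: Fairview wins 18–0.
Linden vs Dover: Linden wins 13–5.
Irvine vs Fairview: Fairview wins 15–3.
Irvine vs Dover: Dover wins 16–2.
Fairview vs Dover: Fairview wins 15–3.
Fairview beats each rival — Harrow (18–0), Kenton (18–0), Linden (18–0), Irvine (15–3), Dover (15–3) — so Fairview is the Condorcet winner.

Yes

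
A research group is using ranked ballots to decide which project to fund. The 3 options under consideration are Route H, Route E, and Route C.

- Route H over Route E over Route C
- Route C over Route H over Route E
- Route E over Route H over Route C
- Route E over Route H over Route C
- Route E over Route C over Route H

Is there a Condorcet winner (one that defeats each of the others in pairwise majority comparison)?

Yes

Head-to-head results (5 voters total):
Route H vs Route E: Route E wins 3–2.
Route H vs Route C: Route H wins 3–2.
Route E vs Route C: Route E wins 4–1.
Route E beats each rival — Route H (3–2), Route C (4–1) — so Route E is the Condorcet winner.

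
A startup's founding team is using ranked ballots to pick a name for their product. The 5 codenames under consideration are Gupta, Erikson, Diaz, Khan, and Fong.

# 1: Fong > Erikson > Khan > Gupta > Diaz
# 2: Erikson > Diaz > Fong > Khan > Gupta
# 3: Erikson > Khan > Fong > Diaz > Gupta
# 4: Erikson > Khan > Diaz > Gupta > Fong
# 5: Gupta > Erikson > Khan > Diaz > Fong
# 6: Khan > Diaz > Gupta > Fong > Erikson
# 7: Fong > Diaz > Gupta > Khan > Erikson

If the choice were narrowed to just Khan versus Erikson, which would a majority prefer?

Ballots ranking Khan above Erikson: 2.
Ballots ranking Erikson above Khan: 5.
Erikson wins the head-to-head, 5–2.

Erikson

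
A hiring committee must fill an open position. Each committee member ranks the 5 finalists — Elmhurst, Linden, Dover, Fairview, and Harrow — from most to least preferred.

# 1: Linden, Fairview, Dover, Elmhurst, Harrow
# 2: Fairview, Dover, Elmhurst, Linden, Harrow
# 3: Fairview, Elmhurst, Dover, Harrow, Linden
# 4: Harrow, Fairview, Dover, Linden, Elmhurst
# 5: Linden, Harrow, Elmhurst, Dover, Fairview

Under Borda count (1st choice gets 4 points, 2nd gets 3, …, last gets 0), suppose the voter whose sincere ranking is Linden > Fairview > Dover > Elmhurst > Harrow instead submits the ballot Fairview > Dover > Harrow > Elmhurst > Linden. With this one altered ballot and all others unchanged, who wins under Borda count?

Borda totals with the altered ballot: Elmhurst 8, Linden 6, Dover 11, Fairview 15, Harrow 10.
The winner is unchanged: still Fairview.

Fairview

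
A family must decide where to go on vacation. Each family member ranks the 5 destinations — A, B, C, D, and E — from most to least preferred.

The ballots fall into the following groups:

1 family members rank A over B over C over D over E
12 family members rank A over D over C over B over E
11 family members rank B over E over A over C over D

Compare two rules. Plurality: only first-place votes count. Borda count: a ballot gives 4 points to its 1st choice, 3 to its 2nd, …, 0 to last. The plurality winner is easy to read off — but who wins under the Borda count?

A

Plurality first-place counts: A 13, B 11, C 0, D 0, E 0 → A.
Borda totals: A 74, B 59, C 37, D 37, E 33 → A.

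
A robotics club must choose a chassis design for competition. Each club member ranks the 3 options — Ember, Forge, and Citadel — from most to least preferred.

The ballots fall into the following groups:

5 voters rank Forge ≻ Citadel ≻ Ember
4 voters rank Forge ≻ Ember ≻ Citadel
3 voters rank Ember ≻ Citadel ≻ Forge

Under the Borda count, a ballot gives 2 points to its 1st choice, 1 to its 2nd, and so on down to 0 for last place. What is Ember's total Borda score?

Borda scores:
  Ember: 5·0 + 4·1 + 3·2 = 10
  Forge: 5·2 + 4·2 + 3·0 = 18
  Citadel: 5·1 + 4·0 + 3·1 = 8

10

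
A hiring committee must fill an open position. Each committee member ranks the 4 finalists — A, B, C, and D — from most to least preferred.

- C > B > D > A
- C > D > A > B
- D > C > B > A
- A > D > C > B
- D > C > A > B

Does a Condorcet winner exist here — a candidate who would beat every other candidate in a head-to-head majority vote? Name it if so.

Head-to-head results (5 voters total):
A vs B: A wins 3–2.
A vs C: C wins 4–1.
A vs D: D wins 4–1.
B vs C: C wins 5–0.
B vs D: D wins 4–1.
C vs D: D wins 3–2.
D beats each rival — A (4–1), B (4–1), C (3–2) — so D is the Condorcet winner.

D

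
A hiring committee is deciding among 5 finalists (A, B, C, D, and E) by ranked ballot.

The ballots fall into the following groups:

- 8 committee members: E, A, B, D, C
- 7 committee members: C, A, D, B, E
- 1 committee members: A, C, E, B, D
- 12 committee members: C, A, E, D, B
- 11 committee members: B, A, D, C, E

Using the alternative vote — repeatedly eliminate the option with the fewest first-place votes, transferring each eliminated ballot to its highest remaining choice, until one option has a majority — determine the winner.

C

Round 1: C 19, B 11, E 8, A 1, D 0. D has the fewest and is eliminated.
Round 2: C 19, B 11, E 8, A 1. A has the fewest and is eliminated.
Round 3: C 20, B 11, E 8. C has a majority.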